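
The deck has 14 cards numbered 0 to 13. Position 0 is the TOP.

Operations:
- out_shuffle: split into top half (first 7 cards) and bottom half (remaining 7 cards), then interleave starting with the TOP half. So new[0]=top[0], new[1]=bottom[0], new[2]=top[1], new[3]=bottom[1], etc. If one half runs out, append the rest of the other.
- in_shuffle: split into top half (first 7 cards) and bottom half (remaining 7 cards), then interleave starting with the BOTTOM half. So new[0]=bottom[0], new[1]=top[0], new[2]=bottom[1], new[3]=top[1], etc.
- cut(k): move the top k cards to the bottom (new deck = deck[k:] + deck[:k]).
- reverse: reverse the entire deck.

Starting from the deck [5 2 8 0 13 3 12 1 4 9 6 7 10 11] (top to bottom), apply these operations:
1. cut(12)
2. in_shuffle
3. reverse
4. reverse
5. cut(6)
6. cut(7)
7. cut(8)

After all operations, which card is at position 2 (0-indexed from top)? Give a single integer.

After op 1 (cut(12)): [10 11 5 2 8 0 13 3 12 1 4 9 6 7]
After op 2 (in_shuffle): [3 10 12 11 1 5 4 2 9 8 6 0 7 13]
After op 3 (reverse): [13 7 0 6 8 9 2 4 5 1 11 12 10 3]
After op 4 (reverse): [3 10 12 11 1 5 4 2 9 8 6 0 7 13]
After op 5 (cut(6)): [4 2 9 8 6 0 7 13 3 10 12 11 1 5]
After op 6 (cut(7)): [13 3 10 12 11 1 5 4 2 9 8 6 0 7]
After op 7 (cut(8)): [2 9 8 6 0 7 13 3 10 12 11 1 5 4]
Position 2: card 8.

Answer: 8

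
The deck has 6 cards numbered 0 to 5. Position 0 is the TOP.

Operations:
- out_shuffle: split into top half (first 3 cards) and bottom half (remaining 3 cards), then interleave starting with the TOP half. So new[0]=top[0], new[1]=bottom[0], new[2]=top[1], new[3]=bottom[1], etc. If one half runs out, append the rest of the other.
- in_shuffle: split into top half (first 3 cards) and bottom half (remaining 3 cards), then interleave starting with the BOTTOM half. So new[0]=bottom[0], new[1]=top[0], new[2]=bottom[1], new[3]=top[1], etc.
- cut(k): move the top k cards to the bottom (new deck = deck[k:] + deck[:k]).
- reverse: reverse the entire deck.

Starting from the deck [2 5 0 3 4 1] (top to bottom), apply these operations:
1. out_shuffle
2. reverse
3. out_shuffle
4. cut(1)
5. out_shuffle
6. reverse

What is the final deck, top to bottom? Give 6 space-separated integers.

After op 1 (out_shuffle): [2 3 5 4 0 1]
After op 2 (reverse): [1 0 4 5 3 2]
After op 3 (out_shuffle): [1 5 0 3 4 2]
After op 4 (cut(1)): [5 0 3 4 2 1]
After op 5 (out_shuffle): [5 4 0 2 3 1]
After op 6 (reverse): [1 3 2 0 4 5]

Answer: 1 3 2 0 4 5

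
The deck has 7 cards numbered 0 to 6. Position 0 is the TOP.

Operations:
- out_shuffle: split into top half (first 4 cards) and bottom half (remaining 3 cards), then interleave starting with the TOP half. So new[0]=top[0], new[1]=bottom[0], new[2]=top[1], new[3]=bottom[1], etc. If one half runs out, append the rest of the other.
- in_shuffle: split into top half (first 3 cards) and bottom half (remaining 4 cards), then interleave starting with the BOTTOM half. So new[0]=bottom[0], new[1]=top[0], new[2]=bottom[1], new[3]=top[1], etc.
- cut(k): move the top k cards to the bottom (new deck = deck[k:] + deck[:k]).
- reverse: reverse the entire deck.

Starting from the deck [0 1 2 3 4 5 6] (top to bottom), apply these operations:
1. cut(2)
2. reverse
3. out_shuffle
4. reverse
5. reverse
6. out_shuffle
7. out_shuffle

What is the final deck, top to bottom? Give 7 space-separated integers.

Answer: 1 0 6 5 4 3 2

Derivation:
After op 1 (cut(2)): [2 3 4 5 6 0 1]
After op 2 (reverse): [1 0 6 5 4 3 2]
After op 3 (out_shuffle): [1 4 0 3 6 2 5]
After op 4 (reverse): [5 2 6 3 0 4 1]
After op 5 (reverse): [1 4 0 3 6 2 5]
After op 6 (out_shuffle): [1 6 4 2 0 5 3]
After op 7 (out_shuffle): [1 0 6 5 4 3 2]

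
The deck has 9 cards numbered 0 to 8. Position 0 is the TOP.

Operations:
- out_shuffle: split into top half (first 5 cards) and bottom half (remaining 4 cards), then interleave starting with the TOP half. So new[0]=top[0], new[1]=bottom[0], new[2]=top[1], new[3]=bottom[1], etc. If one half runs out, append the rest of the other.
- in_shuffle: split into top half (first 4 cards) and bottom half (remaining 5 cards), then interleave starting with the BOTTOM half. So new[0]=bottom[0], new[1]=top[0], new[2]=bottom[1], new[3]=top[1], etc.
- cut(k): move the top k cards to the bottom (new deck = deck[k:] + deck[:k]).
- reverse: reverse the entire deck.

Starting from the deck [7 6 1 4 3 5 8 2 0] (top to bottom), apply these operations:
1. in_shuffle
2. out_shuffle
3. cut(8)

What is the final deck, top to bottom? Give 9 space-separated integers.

After op 1 (in_shuffle): [3 7 5 6 8 1 2 4 0]
After op 2 (out_shuffle): [3 1 7 2 5 4 6 0 8]
After op 3 (cut(8)): [8 3 1 7 2 5 4 6 0]

Answer: 8 3 1 7 2 5 4 6 0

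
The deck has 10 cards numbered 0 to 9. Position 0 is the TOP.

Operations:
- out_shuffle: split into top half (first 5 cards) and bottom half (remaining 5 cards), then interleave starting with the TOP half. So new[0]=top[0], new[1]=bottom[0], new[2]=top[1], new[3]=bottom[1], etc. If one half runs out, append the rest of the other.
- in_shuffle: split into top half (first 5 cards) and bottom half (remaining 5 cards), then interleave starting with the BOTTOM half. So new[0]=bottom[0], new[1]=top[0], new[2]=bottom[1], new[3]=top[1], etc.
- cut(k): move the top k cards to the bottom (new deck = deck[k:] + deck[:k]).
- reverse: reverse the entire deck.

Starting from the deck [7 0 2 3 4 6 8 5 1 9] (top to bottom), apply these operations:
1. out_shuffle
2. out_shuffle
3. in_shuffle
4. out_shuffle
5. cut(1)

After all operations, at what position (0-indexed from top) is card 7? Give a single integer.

After op 1 (out_shuffle): [7 6 0 8 2 5 3 1 4 9]
After op 2 (out_shuffle): [7 5 6 3 0 1 8 4 2 9]
After op 3 (in_shuffle): [1 7 8 5 4 6 2 3 9 0]
After op 4 (out_shuffle): [1 6 7 2 8 3 5 9 4 0]
After op 5 (cut(1)): [6 7 2 8 3 5 9 4 0 1]
Card 7 is at position 1.

Answer: 1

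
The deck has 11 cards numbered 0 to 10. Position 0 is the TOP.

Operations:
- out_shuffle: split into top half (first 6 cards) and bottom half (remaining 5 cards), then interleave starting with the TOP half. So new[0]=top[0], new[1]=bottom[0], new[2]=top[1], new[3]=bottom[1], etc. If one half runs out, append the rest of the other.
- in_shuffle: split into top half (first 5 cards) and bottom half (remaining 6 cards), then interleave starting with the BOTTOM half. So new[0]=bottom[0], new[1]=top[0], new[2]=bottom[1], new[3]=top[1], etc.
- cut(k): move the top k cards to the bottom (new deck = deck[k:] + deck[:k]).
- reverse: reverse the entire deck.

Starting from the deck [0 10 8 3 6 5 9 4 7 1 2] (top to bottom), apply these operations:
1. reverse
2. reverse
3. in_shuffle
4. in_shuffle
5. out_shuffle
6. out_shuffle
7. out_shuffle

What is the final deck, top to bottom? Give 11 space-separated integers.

Answer: 8 10 0 2 1 7 4 9 5 6 3

Derivation:
After op 1 (reverse): [2 1 7 4 9 5 6 3 8 10 0]
After op 2 (reverse): [0 10 8 3 6 5 9 4 7 1 2]
After op 3 (in_shuffle): [5 0 9 10 4 8 7 3 1 6 2]
After op 4 (in_shuffle): [8 5 7 0 3 9 1 10 6 4 2]
After op 5 (out_shuffle): [8 1 5 10 7 6 0 4 3 2 9]
After op 6 (out_shuffle): [8 0 1 4 5 3 10 2 7 9 6]
After op 7 (out_shuffle): [8 10 0 2 1 7 4 9 5 6 3]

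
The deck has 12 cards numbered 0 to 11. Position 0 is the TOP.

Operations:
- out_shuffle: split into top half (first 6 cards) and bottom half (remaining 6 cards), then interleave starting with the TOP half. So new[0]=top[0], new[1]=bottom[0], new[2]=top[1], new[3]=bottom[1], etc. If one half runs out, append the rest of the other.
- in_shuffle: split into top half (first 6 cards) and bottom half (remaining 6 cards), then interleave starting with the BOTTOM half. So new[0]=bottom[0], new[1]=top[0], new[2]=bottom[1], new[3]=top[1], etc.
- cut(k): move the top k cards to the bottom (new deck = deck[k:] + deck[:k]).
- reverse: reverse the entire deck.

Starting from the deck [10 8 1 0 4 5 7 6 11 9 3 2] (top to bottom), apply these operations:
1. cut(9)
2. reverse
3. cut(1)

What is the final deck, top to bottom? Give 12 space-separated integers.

Answer: 6 7 5 4 0 1 8 10 2 3 9 11

Derivation:
After op 1 (cut(9)): [9 3 2 10 8 1 0 4 5 7 6 11]
After op 2 (reverse): [11 6 7 5 4 0 1 8 10 2 3 9]
After op 3 (cut(1)): [6 7 5 4 0 1 8 10 2 3 9 11]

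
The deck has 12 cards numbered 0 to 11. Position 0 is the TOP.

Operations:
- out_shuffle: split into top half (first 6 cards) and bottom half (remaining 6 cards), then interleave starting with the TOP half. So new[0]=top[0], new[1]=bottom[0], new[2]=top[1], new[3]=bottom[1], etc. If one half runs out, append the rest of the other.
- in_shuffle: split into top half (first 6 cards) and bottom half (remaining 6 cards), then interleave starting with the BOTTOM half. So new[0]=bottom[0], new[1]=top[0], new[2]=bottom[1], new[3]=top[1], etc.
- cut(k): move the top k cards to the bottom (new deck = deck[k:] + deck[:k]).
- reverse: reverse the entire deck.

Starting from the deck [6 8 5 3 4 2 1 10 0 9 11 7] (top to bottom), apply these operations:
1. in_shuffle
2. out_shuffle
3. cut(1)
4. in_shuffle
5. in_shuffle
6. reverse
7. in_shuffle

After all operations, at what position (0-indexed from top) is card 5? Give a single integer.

After op 1 (in_shuffle): [1 6 10 8 0 5 9 3 11 4 7 2]
After op 2 (out_shuffle): [1 9 6 3 10 11 8 4 0 7 5 2]
After op 3 (cut(1)): [9 6 3 10 11 8 4 0 7 5 2 1]
After op 4 (in_shuffle): [4 9 0 6 7 3 5 10 2 11 1 8]
After op 5 (in_shuffle): [5 4 10 9 2 0 11 6 1 7 8 3]
After op 6 (reverse): [3 8 7 1 6 11 0 2 9 10 4 5]
After op 7 (in_shuffle): [0 3 2 8 9 7 10 1 4 6 5 11]
Card 5 is at position 10.

Answer: 10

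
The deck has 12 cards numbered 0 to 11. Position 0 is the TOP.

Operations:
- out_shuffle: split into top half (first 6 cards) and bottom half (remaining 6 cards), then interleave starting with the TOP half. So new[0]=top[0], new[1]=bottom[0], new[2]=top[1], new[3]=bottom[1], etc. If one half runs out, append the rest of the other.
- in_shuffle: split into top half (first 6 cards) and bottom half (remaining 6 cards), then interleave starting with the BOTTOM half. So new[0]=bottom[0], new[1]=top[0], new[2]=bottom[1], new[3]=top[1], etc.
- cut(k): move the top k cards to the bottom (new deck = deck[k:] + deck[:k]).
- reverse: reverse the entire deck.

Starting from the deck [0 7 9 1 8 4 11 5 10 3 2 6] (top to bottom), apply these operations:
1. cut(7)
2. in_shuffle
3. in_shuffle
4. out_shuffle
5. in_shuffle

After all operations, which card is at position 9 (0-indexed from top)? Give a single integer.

After op 1 (cut(7)): [5 10 3 2 6 0 7 9 1 8 4 11]
After op 2 (in_shuffle): [7 5 9 10 1 3 8 2 4 6 11 0]
After op 3 (in_shuffle): [8 7 2 5 4 9 6 10 11 1 0 3]
After op 4 (out_shuffle): [8 6 7 10 2 11 5 1 4 0 9 3]
After op 5 (in_shuffle): [5 8 1 6 4 7 0 10 9 2 3 11]
Position 9: card 2.

Answer: 2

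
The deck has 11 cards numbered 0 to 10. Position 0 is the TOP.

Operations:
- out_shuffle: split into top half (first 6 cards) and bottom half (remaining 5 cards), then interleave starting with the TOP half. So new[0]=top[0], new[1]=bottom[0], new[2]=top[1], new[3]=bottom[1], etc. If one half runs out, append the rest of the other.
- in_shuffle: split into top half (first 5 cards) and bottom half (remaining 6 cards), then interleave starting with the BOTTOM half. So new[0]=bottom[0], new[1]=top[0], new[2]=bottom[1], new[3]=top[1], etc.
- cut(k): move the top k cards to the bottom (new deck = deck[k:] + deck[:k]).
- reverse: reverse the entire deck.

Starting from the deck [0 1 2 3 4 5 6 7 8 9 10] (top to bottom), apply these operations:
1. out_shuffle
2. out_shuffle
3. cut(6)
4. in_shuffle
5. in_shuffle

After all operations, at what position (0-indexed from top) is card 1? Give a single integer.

Answer: 6

Derivation:
After op 1 (out_shuffle): [0 6 1 7 2 8 3 9 4 10 5]
After op 2 (out_shuffle): [0 3 6 9 1 4 7 10 2 5 8]
After op 3 (cut(6)): [7 10 2 5 8 0 3 6 9 1 4]
After op 4 (in_shuffle): [0 7 3 10 6 2 9 5 1 8 4]
After op 5 (in_shuffle): [2 0 9 7 5 3 1 10 8 6 4]
Card 1 is at position 6.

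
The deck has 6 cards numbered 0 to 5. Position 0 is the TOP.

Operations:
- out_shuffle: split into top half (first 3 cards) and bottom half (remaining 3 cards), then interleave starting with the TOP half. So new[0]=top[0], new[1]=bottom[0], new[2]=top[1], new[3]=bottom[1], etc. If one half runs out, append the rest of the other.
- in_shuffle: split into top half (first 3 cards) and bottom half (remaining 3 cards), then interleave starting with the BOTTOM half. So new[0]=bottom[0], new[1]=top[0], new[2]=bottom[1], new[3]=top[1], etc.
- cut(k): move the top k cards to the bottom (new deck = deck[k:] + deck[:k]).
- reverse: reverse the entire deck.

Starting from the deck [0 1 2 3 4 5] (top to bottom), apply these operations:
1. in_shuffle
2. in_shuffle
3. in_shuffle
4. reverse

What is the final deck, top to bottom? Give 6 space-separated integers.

Answer: 5 4 3 2 1 0

Derivation:
After op 1 (in_shuffle): [3 0 4 1 5 2]
After op 2 (in_shuffle): [1 3 5 0 2 4]
After op 3 (in_shuffle): [0 1 2 3 4 5]
After op 4 (reverse): [5 4 3 2 1 0]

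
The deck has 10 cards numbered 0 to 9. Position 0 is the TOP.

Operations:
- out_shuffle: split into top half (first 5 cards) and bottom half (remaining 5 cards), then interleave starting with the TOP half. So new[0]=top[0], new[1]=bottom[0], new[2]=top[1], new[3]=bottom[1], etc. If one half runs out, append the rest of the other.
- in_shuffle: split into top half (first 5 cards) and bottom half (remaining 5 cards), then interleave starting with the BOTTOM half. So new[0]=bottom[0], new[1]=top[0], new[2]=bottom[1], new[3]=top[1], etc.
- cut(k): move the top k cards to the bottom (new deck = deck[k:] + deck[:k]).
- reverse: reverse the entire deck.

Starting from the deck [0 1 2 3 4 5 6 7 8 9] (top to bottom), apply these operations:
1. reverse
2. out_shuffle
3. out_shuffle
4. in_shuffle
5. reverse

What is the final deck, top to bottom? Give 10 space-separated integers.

After op 1 (reverse): [9 8 7 6 5 4 3 2 1 0]
After op 2 (out_shuffle): [9 4 8 3 7 2 6 1 5 0]
After op 3 (out_shuffle): [9 2 4 6 8 1 3 5 7 0]
After op 4 (in_shuffle): [1 9 3 2 5 4 7 6 0 8]
After op 5 (reverse): [8 0 6 7 4 5 2 3 9 1]

Answer: 8 0 6 7 4 5 2 3 9 1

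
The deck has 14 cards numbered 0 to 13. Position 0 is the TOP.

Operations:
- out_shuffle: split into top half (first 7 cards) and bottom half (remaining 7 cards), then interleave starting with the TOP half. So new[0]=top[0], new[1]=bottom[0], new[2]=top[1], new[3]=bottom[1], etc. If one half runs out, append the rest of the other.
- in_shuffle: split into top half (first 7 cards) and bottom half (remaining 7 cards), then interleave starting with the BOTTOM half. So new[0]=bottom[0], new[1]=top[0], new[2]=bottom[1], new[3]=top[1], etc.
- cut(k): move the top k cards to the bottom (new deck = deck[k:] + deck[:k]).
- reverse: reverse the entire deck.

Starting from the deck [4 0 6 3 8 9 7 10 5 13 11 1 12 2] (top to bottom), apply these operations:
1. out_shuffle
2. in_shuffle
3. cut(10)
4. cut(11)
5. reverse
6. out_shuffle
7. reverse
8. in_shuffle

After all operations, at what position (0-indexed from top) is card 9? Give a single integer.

Answer: 12

Derivation:
After op 1 (out_shuffle): [4 10 0 5 6 13 3 11 8 1 9 12 7 2]
After op 2 (in_shuffle): [11 4 8 10 1 0 9 5 12 6 7 13 2 3]
After op 3 (cut(10)): [7 13 2 3 11 4 8 10 1 0 9 5 12 6]
After op 4 (cut(11)): [5 12 6 7 13 2 3 11 4 8 10 1 0 9]
After op 5 (reverse): [9 0 1 10 8 4 11 3 2 13 7 6 12 5]
After op 6 (out_shuffle): [9 3 0 2 1 13 10 7 8 6 4 12 11 5]
After op 7 (reverse): [5 11 12 4 6 8 7 10 13 1 2 0 3 9]
After op 8 (in_shuffle): [10 5 13 11 1 12 2 4 0 6 3 8 9 7]
Card 9 is at position 12.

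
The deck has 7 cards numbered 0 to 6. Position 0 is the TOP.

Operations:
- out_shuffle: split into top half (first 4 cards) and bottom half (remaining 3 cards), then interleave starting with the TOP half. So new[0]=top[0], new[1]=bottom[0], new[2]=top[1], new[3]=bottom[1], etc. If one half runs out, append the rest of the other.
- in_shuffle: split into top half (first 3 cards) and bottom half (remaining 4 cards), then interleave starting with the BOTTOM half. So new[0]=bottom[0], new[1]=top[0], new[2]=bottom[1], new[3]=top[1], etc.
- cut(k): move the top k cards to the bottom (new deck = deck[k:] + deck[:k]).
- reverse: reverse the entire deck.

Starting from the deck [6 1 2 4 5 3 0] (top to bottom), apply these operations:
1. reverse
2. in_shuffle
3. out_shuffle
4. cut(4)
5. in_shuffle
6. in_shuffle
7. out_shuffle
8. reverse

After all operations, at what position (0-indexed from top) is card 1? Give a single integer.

After op 1 (reverse): [0 3 5 4 2 1 6]
After op 2 (in_shuffle): [4 0 2 3 1 5 6]
After op 3 (out_shuffle): [4 1 0 5 2 6 3]
After op 4 (cut(4)): [2 6 3 4 1 0 5]
After op 5 (in_shuffle): [4 2 1 6 0 3 5]
After op 6 (in_shuffle): [6 4 0 2 3 1 5]
After op 7 (out_shuffle): [6 3 4 1 0 5 2]
After op 8 (reverse): [2 5 0 1 4 3 6]
Card 1 is at position 3.

Answer: 3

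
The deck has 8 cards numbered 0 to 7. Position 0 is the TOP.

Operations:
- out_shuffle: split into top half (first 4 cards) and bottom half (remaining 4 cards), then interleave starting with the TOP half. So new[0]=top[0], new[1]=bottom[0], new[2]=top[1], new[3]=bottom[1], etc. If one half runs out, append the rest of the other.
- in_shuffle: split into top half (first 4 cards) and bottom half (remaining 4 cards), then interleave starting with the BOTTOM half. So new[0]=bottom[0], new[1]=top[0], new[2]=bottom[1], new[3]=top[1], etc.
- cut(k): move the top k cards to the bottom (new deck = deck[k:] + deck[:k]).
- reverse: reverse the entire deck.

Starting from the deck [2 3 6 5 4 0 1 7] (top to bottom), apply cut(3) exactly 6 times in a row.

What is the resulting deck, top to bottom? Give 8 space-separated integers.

After op 1 (cut(3)): [5 4 0 1 7 2 3 6]
After op 2 (cut(3)): [1 7 2 3 6 5 4 0]
After op 3 (cut(3)): [3 6 5 4 0 1 7 2]
After op 4 (cut(3)): [4 0 1 7 2 3 6 5]
After op 5 (cut(3)): [7 2 3 6 5 4 0 1]
After op 6 (cut(3)): [6 5 4 0 1 7 2 3]

Answer: 6 5 4 0 1 7 2 3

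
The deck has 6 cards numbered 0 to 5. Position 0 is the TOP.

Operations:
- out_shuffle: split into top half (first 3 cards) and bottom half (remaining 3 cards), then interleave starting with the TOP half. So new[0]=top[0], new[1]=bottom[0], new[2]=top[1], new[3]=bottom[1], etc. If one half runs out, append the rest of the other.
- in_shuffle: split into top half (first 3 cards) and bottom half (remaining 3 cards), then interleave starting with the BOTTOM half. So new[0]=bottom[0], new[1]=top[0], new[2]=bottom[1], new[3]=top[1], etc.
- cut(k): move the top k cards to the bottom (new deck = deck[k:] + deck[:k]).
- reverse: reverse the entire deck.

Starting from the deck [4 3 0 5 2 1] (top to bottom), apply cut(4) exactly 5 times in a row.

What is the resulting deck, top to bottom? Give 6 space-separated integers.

Answer: 0 5 2 1 4 3

Derivation:
After op 1 (cut(4)): [2 1 4 3 0 5]
After op 2 (cut(4)): [0 5 2 1 4 3]
After op 3 (cut(4)): [4 3 0 5 2 1]
After op 4 (cut(4)): [2 1 4 3 0 5]
After op 5 (cut(4)): [0 5 2 1 4 3]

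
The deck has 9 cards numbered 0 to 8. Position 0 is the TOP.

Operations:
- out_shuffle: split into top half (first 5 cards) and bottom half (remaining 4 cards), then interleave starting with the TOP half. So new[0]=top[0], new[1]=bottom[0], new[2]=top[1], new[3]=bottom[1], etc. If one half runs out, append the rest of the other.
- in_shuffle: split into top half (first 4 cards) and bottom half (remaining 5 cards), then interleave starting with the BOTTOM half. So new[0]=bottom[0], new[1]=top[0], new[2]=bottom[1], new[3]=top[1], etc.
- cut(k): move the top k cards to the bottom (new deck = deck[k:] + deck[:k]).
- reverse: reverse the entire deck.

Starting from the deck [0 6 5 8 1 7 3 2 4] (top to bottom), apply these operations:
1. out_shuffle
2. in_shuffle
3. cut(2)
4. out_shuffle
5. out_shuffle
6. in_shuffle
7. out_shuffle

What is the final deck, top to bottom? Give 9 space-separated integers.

After op 1 (out_shuffle): [0 7 6 3 5 2 8 4 1]
After op 2 (in_shuffle): [5 0 2 7 8 6 4 3 1]
After op 3 (cut(2)): [2 7 8 6 4 3 1 5 0]
After op 4 (out_shuffle): [2 3 7 1 8 5 6 0 4]
After op 5 (out_shuffle): [2 5 3 6 7 0 1 4 8]
After op 6 (in_shuffle): [7 2 0 5 1 3 4 6 8]
After op 7 (out_shuffle): [7 3 2 4 0 6 5 8 1]

Answer: 7 3 2 4 0 6 5 8 1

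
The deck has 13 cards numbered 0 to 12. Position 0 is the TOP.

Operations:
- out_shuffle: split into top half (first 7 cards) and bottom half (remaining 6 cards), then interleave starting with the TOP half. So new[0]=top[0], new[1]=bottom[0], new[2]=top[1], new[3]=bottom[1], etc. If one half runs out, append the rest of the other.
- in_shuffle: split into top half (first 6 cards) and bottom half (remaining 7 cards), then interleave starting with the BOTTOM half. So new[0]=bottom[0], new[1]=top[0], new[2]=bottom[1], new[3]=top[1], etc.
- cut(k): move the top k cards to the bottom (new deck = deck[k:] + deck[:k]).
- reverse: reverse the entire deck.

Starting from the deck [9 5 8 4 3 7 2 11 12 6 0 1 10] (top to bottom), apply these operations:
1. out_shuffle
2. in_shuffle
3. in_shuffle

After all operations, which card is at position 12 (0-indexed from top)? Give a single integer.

After op 1 (out_shuffle): [9 11 5 12 8 6 4 0 3 1 7 10 2]
After op 2 (in_shuffle): [4 9 0 11 3 5 1 12 7 8 10 6 2]
After op 3 (in_shuffle): [1 4 12 9 7 0 8 11 10 3 6 5 2]
Position 12: card 2.

Answer: 2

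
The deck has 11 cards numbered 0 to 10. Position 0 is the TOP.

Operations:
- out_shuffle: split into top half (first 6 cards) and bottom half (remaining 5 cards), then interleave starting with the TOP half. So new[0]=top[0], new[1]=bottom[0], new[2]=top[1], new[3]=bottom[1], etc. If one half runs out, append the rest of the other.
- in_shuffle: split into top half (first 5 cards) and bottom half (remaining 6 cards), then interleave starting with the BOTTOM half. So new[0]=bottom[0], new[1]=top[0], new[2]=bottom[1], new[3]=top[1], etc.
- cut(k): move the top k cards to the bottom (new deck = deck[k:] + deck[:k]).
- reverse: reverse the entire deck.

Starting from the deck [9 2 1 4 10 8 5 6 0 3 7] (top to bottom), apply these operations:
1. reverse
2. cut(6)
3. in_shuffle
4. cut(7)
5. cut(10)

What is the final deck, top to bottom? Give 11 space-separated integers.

Answer: 6 2 5 9 8 7 10 3 4 0 1

Derivation:
After op 1 (reverse): [7 3 0 6 5 8 10 4 1 2 9]
After op 2 (cut(6)): [10 4 1 2 9 7 3 0 6 5 8]
After op 3 (in_shuffle): [7 10 3 4 0 1 6 2 5 9 8]
After op 4 (cut(7)): [2 5 9 8 7 10 3 4 0 1 6]
After op 5 (cut(10)): [6 2 5 9 8 7 10 3 4 0 1]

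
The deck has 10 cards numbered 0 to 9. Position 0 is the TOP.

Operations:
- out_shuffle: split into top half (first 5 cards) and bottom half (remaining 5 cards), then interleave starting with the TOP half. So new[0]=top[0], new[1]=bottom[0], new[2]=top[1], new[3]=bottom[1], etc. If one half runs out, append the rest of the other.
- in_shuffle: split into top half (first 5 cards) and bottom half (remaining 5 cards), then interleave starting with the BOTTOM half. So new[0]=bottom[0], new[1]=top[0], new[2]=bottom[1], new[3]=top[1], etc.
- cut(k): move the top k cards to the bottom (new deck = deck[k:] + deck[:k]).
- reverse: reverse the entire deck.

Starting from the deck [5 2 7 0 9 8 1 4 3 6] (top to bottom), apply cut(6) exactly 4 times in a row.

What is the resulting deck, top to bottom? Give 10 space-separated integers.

Answer: 9 8 1 4 3 6 5 2 7 0

Derivation:
After op 1 (cut(6)): [1 4 3 6 5 2 7 0 9 8]
After op 2 (cut(6)): [7 0 9 8 1 4 3 6 5 2]
After op 3 (cut(6)): [3 6 5 2 7 0 9 8 1 4]
After op 4 (cut(6)): [9 8 1 4 3 6 5 2 7 0]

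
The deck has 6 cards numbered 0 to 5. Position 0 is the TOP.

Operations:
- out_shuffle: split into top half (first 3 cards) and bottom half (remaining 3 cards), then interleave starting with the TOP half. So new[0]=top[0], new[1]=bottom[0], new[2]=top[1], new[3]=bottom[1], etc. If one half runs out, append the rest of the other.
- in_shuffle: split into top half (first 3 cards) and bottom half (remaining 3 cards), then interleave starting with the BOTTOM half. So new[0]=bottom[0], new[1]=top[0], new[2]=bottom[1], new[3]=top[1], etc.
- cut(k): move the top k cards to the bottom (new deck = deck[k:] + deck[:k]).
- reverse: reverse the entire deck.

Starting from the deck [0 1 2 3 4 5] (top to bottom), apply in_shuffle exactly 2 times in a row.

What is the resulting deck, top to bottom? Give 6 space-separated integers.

After op 1 (in_shuffle): [3 0 4 1 5 2]
After op 2 (in_shuffle): [1 3 5 0 2 4]

Answer: 1 3 5 0 2 4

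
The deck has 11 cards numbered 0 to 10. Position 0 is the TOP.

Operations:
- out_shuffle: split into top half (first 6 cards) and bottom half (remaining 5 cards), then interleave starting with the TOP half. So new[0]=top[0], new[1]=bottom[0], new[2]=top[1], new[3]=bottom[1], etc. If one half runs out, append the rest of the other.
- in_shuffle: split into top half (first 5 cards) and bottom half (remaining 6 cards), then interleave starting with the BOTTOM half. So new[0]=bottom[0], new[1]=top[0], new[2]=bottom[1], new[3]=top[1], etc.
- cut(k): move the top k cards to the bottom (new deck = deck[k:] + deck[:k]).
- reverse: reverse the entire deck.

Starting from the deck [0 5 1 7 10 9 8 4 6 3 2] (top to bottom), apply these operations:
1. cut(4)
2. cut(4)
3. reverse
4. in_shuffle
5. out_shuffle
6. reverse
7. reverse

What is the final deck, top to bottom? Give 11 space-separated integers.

Answer: 1 2 4 10 5 3 8 7 0 6 9

Derivation:
After op 1 (cut(4)): [10 9 8 4 6 3 2 0 5 1 7]
After op 2 (cut(4)): [6 3 2 0 5 1 7 10 9 8 4]
After op 3 (reverse): [4 8 9 10 7 1 5 0 2 3 6]
After op 4 (in_shuffle): [1 4 5 8 0 9 2 10 3 7 6]
After op 5 (out_shuffle): [1 2 4 10 5 3 8 7 0 6 9]
After op 6 (reverse): [9 6 0 7 8 3 5 10 4 2 1]
After op 7 (reverse): [1 2 4 10 5 3 8 7 0 6 9]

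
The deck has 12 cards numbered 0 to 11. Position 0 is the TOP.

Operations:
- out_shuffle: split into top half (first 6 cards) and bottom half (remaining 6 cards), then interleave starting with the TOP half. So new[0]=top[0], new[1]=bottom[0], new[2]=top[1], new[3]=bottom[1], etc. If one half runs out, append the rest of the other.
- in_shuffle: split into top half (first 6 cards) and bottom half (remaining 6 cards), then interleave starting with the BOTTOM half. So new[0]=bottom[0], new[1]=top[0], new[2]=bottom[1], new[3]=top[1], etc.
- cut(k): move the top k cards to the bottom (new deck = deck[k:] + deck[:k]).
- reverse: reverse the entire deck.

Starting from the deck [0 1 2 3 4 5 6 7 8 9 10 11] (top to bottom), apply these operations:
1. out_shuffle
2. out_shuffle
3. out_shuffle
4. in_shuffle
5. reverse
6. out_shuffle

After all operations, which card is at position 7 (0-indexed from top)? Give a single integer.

Answer: 5

Derivation:
After op 1 (out_shuffle): [0 6 1 7 2 8 3 9 4 10 5 11]
After op 2 (out_shuffle): [0 3 6 9 1 4 7 10 2 5 8 11]
After op 3 (out_shuffle): [0 7 3 10 6 2 9 5 1 8 4 11]
After op 4 (in_shuffle): [9 0 5 7 1 3 8 10 4 6 11 2]
After op 5 (reverse): [2 11 6 4 10 8 3 1 7 5 0 9]
After op 6 (out_shuffle): [2 3 11 1 6 7 4 5 10 0 8 9]
Position 7: card 5.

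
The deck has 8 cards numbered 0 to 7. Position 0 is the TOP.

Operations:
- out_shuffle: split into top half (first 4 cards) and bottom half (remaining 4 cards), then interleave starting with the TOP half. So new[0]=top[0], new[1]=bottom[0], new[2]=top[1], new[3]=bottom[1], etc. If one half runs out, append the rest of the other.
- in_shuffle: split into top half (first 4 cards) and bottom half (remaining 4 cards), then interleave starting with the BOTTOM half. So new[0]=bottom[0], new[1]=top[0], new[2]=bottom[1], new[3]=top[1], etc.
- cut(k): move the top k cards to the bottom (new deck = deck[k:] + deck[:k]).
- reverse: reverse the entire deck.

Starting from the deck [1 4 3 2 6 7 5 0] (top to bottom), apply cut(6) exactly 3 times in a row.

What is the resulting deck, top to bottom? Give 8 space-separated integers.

Answer: 3 2 6 7 5 0 1 4

Derivation:
After op 1 (cut(6)): [5 0 1 4 3 2 6 7]
After op 2 (cut(6)): [6 7 5 0 1 4 3 2]
After op 3 (cut(6)): [3 2 6 7 5 0 1 4]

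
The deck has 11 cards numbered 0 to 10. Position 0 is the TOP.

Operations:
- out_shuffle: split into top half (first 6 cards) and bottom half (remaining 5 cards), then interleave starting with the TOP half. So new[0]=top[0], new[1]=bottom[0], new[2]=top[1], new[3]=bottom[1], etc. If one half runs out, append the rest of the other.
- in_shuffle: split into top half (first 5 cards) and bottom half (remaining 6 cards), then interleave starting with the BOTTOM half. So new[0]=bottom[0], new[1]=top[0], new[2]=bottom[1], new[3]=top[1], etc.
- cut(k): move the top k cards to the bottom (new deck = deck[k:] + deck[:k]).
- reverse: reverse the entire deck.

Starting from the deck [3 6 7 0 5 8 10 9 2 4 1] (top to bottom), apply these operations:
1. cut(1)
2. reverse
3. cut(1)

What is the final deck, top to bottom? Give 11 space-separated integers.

After op 1 (cut(1)): [6 7 0 5 8 10 9 2 4 1 3]
After op 2 (reverse): [3 1 4 2 9 10 8 5 0 7 6]
After op 3 (cut(1)): [1 4 2 9 10 8 5 0 7 6 3]

Answer: 1 4 2 9 10 8 5 0 7 6 3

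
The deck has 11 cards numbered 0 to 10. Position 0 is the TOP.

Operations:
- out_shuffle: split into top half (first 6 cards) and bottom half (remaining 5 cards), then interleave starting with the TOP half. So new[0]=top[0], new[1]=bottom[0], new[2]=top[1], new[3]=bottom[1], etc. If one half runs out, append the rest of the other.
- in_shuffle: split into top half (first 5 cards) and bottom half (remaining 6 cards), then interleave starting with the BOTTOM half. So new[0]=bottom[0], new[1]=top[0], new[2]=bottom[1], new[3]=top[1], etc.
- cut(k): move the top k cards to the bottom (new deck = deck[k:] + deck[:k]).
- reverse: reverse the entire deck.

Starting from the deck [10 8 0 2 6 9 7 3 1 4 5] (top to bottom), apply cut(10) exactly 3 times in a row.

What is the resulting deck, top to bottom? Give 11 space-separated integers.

After op 1 (cut(10)): [5 10 8 0 2 6 9 7 3 1 4]
After op 2 (cut(10)): [4 5 10 8 0 2 6 9 7 3 1]
After op 3 (cut(10)): [1 4 5 10 8 0 2 6 9 7 3]

Answer: 1 4 5 10 8 0 2 6 9 7 3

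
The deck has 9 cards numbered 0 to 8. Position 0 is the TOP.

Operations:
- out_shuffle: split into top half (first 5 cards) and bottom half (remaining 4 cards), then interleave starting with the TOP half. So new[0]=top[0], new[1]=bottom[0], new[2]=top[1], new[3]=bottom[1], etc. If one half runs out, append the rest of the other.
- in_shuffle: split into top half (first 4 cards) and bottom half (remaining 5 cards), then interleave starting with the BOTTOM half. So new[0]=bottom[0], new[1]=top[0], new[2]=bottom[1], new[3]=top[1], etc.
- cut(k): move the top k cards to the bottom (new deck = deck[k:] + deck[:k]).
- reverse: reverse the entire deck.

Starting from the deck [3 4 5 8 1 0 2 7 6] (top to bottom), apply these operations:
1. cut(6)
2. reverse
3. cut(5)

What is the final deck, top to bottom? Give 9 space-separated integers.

After op 1 (cut(6)): [2 7 6 3 4 5 8 1 0]
After op 2 (reverse): [0 1 8 5 4 3 6 7 2]
After op 3 (cut(5)): [3 6 7 2 0 1 8 5 4]

Answer: 3 6 7 2 0 1 8 5 4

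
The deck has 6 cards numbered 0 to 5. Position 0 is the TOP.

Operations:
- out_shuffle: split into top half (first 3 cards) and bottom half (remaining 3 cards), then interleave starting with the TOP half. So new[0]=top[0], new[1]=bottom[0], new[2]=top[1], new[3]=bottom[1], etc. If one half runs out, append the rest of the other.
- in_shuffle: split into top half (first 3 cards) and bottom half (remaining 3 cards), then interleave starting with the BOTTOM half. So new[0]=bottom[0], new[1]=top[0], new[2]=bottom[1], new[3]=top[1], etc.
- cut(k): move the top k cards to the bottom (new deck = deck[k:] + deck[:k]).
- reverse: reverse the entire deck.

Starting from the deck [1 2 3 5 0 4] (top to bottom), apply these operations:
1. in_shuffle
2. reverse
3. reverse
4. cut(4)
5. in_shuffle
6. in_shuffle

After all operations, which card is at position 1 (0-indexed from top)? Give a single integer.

After op 1 (in_shuffle): [5 1 0 2 4 3]
After op 2 (reverse): [3 4 2 0 1 5]
After op 3 (reverse): [5 1 0 2 4 3]
After op 4 (cut(4)): [4 3 5 1 0 2]
After op 5 (in_shuffle): [1 4 0 3 2 5]
After op 6 (in_shuffle): [3 1 2 4 5 0]
Position 1: card 1.

Answer: 1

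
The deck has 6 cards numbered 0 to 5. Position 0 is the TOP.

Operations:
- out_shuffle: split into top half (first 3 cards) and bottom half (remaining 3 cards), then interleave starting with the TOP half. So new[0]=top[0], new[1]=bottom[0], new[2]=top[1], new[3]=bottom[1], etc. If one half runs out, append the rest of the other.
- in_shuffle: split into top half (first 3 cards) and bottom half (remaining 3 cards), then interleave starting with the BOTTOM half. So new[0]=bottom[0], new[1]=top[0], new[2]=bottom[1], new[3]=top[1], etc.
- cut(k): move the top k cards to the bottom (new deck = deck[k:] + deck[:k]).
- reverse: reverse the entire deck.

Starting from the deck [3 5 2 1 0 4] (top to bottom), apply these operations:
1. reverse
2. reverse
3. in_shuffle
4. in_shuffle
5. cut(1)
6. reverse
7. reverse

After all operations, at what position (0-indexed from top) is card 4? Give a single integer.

After op 1 (reverse): [4 0 1 2 5 3]
After op 2 (reverse): [3 5 2 1 0 4]
After op 3 (in_shuffle): [1 3 0 5 4 2]
After op 4 (in_shuffle): [5 1 4 3 2 0]
After op 5 (cut(1)): [1 4 3 2 0 5]
After op 6 (reverse): [5 0 2 3 4 1]
After op 7 (reverse): [1 4 3 2 0 5]
Card 4 is at position 1.

Answer: 1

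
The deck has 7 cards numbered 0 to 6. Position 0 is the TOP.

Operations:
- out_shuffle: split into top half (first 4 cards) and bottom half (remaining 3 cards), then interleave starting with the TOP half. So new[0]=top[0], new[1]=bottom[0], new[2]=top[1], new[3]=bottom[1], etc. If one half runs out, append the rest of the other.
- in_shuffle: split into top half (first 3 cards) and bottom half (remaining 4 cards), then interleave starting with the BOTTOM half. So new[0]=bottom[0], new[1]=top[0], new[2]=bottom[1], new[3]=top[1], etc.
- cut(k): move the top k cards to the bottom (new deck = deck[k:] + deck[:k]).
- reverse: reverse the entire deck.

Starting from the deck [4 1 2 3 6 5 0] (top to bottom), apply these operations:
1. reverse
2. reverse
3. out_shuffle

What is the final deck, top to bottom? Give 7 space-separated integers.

After op 1 (reverse): [0 5 6 3 2 1 4]
After op 2 (reverse): [4 1 2 3 6 5 0]
After op 3 (out_shuffle): [4 6 1 5 2 0 3]

Answer: 4 6 1 5 2 0 3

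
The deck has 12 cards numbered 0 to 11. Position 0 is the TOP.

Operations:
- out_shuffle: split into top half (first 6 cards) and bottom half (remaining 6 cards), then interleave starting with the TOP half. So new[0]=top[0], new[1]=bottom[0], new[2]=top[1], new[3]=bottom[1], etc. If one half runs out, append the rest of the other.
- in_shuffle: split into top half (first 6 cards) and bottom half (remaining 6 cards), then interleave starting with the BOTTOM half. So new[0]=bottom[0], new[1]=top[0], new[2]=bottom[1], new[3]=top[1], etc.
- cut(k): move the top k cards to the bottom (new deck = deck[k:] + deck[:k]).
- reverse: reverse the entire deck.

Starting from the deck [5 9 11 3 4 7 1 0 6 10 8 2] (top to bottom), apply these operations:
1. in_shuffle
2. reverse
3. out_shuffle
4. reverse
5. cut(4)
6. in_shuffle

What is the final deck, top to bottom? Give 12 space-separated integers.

Answer: 11 0 7 8 1 9 10 4 5 6 3 2

Derivation:
After op 1 (in_shuffle): [1 5 0 9 6 11 10 3 8 4 2 7]
After op 2 (reverse): [7 2 4 8 3 10 11 6 9 0 5 1]
After op 3 (out_shuffle): [7 11 2 6 4 9 8 0 3 5 10 1]
After op 4 (reverse): [1 10 5 3 0 8 9 4 6 2 11 7]
After op 5 (cut(4)): [0 8 9 4 6 2 11 7 1 10 5 3]
After op 6 (in_shuffle): [11 0 7 8 1 9 10 4 5 6 3 2]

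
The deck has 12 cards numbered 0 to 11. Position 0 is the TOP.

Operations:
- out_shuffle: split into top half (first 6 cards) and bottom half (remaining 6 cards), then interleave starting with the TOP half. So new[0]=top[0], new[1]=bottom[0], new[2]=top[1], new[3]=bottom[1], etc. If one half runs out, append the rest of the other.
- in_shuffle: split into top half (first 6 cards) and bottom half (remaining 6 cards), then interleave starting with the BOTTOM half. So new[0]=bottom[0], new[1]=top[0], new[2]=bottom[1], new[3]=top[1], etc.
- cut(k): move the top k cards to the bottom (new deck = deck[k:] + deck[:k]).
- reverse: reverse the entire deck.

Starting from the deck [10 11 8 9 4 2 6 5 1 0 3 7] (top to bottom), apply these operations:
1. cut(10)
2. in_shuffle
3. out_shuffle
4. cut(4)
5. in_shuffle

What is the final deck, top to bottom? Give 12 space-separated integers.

Answer: 10 2 9 1 4 7 5 8 3 6 11 0

Derivation:
After op 1 (cut(10)): [3 7 10 11 8 9 4 2 6 5 1 0]
After op 2 (in_shuffle): [4 3 2 7 6 10 5 11 1 8 0 9]
After op 3 (out_shuffle): [4 5 3 11 2 1 7 8 6 0 10 9]
After op 4 (cut(4)): [2 1 7 8 6 0 10 9 4 5 3 11]
After op 5 (in_shuffle): [10 2 9 1 4 7 5 8 3 6 11 0]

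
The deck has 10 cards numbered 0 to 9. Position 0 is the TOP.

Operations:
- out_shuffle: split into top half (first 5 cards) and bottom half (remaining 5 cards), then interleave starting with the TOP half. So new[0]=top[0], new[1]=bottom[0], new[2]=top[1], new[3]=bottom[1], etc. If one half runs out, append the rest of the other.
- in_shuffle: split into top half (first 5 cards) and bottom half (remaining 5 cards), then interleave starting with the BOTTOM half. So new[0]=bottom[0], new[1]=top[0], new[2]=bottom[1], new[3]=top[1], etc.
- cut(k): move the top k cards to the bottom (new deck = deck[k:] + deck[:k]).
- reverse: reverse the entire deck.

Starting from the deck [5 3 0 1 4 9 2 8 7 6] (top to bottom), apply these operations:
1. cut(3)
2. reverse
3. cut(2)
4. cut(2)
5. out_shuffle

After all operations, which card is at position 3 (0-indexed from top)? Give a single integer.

Answer: 0

Derivation:
After op 1 (cut(3)): [1 4 9 2 8 7 6 5 3 0]
After op 2 (reverse): [0 3 5 6 7 8 2 9 4 1]
After op 3 (cut(2)): [5 6 7 8 2 9 4 1 0 3]
After op 4 (cut(2)): [7 8 2 9 4 1 0 3 5 6]
After op 5 (out_shuffle): [7 1 8 0 2 3 9 5 4 6]
Position 3: card 0.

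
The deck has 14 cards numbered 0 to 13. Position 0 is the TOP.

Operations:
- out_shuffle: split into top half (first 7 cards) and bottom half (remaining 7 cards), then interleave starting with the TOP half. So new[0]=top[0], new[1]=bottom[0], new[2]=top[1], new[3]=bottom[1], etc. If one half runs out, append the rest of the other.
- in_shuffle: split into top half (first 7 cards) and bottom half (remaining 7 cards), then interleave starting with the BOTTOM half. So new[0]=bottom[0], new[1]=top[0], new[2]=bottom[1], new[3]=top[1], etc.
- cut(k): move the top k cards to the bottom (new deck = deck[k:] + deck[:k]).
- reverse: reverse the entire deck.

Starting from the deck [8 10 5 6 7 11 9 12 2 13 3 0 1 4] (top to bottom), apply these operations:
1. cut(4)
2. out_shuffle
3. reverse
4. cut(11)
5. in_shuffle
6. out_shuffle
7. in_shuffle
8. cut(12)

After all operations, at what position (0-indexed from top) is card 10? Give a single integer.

After op 1 (cut(4)): [7 11 9 12 2 13 3 0 1 4 8 10 5 6]
After op 2 (out_shuffle): [7 0 11 1 9 4 12 8 2 10 13 5 3 6]
After op 3 (reverse): [6 3 5 13 10 2 8 12 4 9 1 11 0 7]
After op 4 (cut(11)): [11 0 7 6 3 5 13 10 2 8 12 4 9 1]
After op 5 (in_shuffle): [10 11 2 0 8 7 12 6 4 3 9 5 1 13]
After op 6 (out_shuffle): [10 6 11 4 2 3 0 9 8 5 7 1 12 13]
After op 7 (in_shuffle): [9 10 8 6 5 11 7 4 1 2 12 3 13 0]
After op 8 (cut(12)): [13 0 9 10 8 6 5 11 7 4 1 2 12 3]
Card 10 is at position 3.

Answer: 3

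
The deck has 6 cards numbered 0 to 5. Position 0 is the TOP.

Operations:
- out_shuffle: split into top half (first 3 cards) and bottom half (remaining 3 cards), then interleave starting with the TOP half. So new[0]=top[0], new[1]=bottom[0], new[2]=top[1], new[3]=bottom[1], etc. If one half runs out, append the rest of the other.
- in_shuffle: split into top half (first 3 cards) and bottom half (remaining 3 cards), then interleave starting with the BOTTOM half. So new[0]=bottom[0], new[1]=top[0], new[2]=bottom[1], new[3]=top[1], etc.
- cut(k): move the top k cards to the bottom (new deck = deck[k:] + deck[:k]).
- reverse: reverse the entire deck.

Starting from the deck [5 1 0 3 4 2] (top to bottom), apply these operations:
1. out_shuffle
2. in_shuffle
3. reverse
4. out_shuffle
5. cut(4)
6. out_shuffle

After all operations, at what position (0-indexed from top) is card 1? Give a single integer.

Answer: 4

Derivation:
After op 1 (out_shuffle): [5 3 1 4 0 2]
After op 2 (in_shuffle): [4 5 0 3 2 1]
After op 3 (reverse): [1 2 3 0 5 4]
After op 4 (out_shuffle): [1 0 2 5 3 4]
After op 5 (cut(4)): [3 4 1 0 2 5]
After op 6 (out_shuffle): [3 0 4 2 1 5]
Card 1 is at position 4.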